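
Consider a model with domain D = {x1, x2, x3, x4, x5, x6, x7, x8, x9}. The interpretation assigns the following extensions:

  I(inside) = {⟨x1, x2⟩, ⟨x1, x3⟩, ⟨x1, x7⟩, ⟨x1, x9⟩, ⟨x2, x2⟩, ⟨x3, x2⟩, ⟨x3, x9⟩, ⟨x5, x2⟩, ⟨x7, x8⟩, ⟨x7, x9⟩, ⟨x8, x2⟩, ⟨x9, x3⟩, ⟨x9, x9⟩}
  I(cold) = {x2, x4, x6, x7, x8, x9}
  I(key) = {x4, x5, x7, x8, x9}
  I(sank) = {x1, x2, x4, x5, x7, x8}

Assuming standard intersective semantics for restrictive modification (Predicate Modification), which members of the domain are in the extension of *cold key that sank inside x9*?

⟦that sank⟧ = ⟦sank⟧ = {x1, x2, x4, x5, x7, x8}
⟦inside x9⟧ = {x : ⟨x, x9⟩ ∈ ⟦inside⟧} = {x1, x3, x7, x9}
⟦key⟧ = {x4, x5, x7, x8, x9}
… ∩ ⟦that sank⟧ = {x4, x5, x7, x8, x9} ∩ {x1, x2, x4, x5, x7, x8} = {x4, x5, x7, x8}
… ∩ ⟦inside x9⟧ = {x4, x5, x7, x8} ∩ {x1, x3, x7, x9} = {x7}
… ∩ ⟦cold⟧ = {x7} ∩ {x2, x4, x6, x7, x8, x9} = {x7}
So ⟦cold key that sank inside x9⟧ = {x7}.

{x7}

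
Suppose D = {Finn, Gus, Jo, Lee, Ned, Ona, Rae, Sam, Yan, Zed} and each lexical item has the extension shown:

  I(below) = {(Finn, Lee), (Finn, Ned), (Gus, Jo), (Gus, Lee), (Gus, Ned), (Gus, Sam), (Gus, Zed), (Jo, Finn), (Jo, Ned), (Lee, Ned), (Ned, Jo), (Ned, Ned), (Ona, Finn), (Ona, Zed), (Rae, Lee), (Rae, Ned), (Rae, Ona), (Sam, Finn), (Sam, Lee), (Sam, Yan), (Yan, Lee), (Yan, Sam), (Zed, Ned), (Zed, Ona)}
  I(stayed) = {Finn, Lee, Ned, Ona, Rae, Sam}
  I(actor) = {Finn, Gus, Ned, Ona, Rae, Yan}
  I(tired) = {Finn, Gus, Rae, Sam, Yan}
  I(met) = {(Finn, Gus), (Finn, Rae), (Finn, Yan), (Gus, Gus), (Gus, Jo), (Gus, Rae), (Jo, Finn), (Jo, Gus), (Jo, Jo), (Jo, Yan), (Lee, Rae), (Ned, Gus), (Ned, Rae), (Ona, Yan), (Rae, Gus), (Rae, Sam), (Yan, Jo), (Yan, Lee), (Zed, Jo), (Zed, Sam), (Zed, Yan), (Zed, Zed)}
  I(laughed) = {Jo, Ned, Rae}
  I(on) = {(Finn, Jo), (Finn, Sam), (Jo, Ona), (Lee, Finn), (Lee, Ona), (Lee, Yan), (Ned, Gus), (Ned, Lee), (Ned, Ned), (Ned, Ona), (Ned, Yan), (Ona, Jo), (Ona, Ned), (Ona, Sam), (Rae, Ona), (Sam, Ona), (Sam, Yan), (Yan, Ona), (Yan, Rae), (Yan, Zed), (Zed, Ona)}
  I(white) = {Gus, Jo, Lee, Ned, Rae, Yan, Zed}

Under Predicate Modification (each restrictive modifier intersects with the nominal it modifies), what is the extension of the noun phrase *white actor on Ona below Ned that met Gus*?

{Ned, Rae}

⟦on Ona⟧ = {x : ⟨x, Ona⟩ ∈ ⟦on⟧} = {Jo, Lee, Ned, Rae, Sam, Yan, Zed}
⟦below Ned⟧ = {x : ⟨x, Ned⟩ ∈ ⟦below⟧} = {Finn, Gus, Jo, Lee, Ned, Rae, Zed}
⟦that met Gus⟧ = {x : ⟨x, Gus⟩ ∈ ⟦met⟧} = {Finn, Gus, Jo, Ned, Rae}
⟦actor⟧ = {Finn, Gus, Ned, Ona, Rae, Yan}
… ∩ ⟦on Ona⟧ = {Finn, Gus, Ned, Ona, Rae, Yan} ∩ {Jo, Lee, Ned, Rae, Sam, Yan, Zed} = {Ned, Rae, Yan}
… ∩ ⟦below Ned⟧ = {Ned, Rae, Yan} ∩ {Finn, Gus, Jo, Lee, Ned, Rae, Zed} = {Ned, Rae}
… ∩ ⟦that met Gus⟧ = {Ned, Rae} ∩ {Finn, Gus, Jo, Ned, Rae} = {Ned, Rae}
… ∩ ⟦white⟧ = {Ned, Rae} ∩ {Gus, Jo, Lee, Ned, Rae, Yan, Zed} = {Ned, Rae}
So ⟦white actor on Ona below Ned that met Gus⟧ = {Ned, Rae}.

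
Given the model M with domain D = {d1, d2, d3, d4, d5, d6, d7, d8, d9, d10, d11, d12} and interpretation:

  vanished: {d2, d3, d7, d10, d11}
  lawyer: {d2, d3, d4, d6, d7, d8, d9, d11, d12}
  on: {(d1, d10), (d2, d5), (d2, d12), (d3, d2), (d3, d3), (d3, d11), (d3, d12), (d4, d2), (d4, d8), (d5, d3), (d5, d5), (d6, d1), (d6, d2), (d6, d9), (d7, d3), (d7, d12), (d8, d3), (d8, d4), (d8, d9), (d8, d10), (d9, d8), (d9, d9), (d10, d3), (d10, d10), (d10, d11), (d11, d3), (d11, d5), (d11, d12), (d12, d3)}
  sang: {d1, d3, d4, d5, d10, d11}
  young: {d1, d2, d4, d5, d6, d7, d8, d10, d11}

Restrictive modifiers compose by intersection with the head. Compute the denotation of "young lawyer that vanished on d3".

{d7, d11}

⟦that vanished⟧ = ⟦vanished⟧ = {d2, d3, d7, d10, d11}
⟦on d3⟧ = {x : ⟨x, d3⟩ ∈ ⟦on⟧} = {d3, d5, d7, d8, d10, d11, d12}
⟦lawyer⟧ = {d2, d3, d4, d6, d7, d8, d9, d11, d12}
… ∩ ⟦that vanished⟧ = {d2, d3, d4, d6, d7, d8, d9, d11, d12} ∩ {d2, d3, d7, d10, d11} = {d2, d3, d7, d11}
… ∩ ⟦on d3⟧ = {d2, d3, d7, d11} ∩ {d3, d5, d7, d8, d10, d11, d12} = {d3, d7, d11}
… ∩ ⟦young⟧ = {d3, d7, d11} ∩ {d1, d2, d4, d5, d6, d7, d8, d10, d11} = {d7, d11}
So ⟦young lawyer that vanished on d3⟧ = {d7, d11}.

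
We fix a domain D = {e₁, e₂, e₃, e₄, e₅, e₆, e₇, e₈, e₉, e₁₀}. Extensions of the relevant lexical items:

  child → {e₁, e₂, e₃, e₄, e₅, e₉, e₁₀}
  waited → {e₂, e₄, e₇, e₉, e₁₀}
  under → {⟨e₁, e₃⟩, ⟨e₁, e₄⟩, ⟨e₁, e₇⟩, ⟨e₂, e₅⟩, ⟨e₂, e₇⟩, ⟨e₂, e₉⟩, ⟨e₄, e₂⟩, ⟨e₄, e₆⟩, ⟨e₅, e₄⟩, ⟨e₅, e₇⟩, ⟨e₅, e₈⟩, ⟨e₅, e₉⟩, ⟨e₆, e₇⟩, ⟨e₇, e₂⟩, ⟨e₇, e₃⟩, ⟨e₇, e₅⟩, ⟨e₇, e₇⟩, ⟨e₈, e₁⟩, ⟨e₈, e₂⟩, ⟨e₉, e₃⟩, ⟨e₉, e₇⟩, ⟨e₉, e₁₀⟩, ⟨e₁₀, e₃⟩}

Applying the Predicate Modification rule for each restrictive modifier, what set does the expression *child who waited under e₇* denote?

{e₂, e₉}

⟦who waited⟧ = ⟦waited⟧ = {e₂, e₄, e₇, e₉, e₁₀}
⟦under e₇⟧ = {x : ⟨x, e₇⟩ ∈ ⟦under⟧} = {e₁, e₂, e₅, e₆, e₇, e₉}
⟦child⟧ = {e₁, e₂, e₃, e₄, e₅, e₉, e₁₀}
… ∩ ⟦who waited⟧ = {e₁, e₂, e₃, e₄, e₅, e₉, e₁₀} ∩ {e₂, e₄, e₇, e₉, e₁₀} = {e₂, e₄, e₉, e₁₀}
… ∩ ⟦under e₇⟧ = {e₂, e₄, e₉, e₁₀} ∩ {e₁, e₂, e₅, e₆, e₇, e₉} = {e₂, e₉}
So ⟦child who waited under e₇⟧ = {e₂, e₉}.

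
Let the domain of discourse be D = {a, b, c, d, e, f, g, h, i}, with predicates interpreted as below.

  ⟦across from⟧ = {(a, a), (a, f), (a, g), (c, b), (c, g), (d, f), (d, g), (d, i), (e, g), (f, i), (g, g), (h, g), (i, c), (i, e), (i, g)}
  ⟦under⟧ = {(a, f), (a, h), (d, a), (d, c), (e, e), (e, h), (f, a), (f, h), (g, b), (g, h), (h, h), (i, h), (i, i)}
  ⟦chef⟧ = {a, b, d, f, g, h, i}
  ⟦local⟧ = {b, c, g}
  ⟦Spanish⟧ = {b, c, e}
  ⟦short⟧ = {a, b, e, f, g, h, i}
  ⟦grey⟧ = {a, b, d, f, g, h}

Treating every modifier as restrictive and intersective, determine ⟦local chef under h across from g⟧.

{g}

⟦under h⟧ = {x : ⟨x, h⟩ ∈ ⟦under⟧} = {a, e, f, g, h, i}
⟦across from g⟧ = {x : ⟨x, g⟩ ∈ ⟦across from⟧} = {a, c, d, e, g, h, i}
⟦chef⟧ = {a, b, d, f, g, h, i}
… ∩ ⟦under h⟧ = {a, b, d, f, g, h, i} ∩ {a, e, f, g, h, i} = {a, f, g, h, i}
… ∩ ⟦across from g⟧ = {a, f, g, h, i} ∩ {a, c, d, e, g, h, i} = {a, g, h, i}
… ∩ ⟦local⟧ = {a, g, h, i} ∩ {b, c, g} = {g}
So ⟦local chef under h across from g⟧ = {g}.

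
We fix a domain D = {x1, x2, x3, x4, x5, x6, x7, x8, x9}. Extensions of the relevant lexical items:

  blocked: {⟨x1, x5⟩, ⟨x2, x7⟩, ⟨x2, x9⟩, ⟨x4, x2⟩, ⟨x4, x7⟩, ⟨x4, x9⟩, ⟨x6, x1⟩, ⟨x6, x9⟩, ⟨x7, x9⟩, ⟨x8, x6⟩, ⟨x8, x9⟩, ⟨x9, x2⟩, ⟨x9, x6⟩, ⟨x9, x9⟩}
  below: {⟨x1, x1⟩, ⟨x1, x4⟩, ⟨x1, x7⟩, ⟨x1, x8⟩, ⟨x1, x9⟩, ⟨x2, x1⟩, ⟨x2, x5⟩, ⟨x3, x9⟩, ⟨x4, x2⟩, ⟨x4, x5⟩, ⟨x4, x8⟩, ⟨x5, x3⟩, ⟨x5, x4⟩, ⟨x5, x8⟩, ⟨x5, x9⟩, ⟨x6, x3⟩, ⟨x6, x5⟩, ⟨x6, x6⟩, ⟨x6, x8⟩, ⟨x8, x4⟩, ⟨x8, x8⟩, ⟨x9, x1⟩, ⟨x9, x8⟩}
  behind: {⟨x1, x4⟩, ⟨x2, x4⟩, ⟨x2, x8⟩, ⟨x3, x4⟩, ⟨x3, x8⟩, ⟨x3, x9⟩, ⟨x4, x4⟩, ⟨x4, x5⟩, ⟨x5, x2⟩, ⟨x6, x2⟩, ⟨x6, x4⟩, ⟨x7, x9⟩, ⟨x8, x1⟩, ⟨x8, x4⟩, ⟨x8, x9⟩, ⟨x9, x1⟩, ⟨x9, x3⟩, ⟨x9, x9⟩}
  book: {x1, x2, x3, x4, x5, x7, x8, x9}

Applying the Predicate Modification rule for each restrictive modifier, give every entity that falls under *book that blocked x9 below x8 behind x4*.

⟦that blocked x9⟧ = {x : ⟨x, x9⟩ ∈ ⟦blocked⟧} = {x2, x4, x6, x7, x8, x9}
⟦below x8⟧ = {x : ⟨x, x8⟩ ∈ ⟦below⟧} = {x1, x4, x5, x6, x8, x9}
⟦behind x4⟧ = {x : ⟨x, x4⟩ ∈ ⟦behind⟧} = {x1, x2, x3, x4, x6, x8}
⟦book⟧ = {x1, x2, x3, x4, x5, x7, x8, x9}
… ∩ ⟦that blocked x9⟧ = {x1, x2, x3, x4, x5, x7, x8, x9} ∩ {x2, x4, x6, x7, x8, x9} = {x2, x4, x7, x8, x9}
… ∩ ⟦below x8⟧ = {x2, x4, x7, x8, x9} ∩ {x1, x4, x5, x6, x8, x9} = {x4, x8, x9}
… ∩ ⟦behind x4⟧ = {x4, x8, x9} ∩ {x1, x2, x3, x4, x6, x8} = {x4, x8}
So ⟦book that blocked x9 below x8 behind x4⟧ = {x4, x8}.

{x4, x8}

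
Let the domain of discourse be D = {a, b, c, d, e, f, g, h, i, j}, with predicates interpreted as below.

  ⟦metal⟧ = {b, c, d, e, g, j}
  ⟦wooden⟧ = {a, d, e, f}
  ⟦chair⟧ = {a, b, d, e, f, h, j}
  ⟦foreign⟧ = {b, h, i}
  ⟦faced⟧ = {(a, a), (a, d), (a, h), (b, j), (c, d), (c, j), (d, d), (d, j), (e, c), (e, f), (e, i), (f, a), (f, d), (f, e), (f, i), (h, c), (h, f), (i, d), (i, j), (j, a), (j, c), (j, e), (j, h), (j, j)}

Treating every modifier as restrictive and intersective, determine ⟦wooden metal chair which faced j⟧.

⟦which faced j⟧ = {x : ⟨x, j⟩ ∈ ⟦faced⟧} = {b, c, d, i, j}
⟦chair⟧ = {a, b, d, e, f, h, j}
… ∩ ⟦which faced j⟧ = {a, b, d, e, f, h, j} ∩ {b, c, d, i, j} = {b, d, j}
… ∩ ⟦wooden⟧ = {b, d, j} ∩ {a, d, e, f} = {d}
… ∩ ⟦metal⟧ = {d} ∩ {b, c, d, e, g, j} = {d}
So ⟦wooden metal chair which faced j⟧ = {d}.

{d}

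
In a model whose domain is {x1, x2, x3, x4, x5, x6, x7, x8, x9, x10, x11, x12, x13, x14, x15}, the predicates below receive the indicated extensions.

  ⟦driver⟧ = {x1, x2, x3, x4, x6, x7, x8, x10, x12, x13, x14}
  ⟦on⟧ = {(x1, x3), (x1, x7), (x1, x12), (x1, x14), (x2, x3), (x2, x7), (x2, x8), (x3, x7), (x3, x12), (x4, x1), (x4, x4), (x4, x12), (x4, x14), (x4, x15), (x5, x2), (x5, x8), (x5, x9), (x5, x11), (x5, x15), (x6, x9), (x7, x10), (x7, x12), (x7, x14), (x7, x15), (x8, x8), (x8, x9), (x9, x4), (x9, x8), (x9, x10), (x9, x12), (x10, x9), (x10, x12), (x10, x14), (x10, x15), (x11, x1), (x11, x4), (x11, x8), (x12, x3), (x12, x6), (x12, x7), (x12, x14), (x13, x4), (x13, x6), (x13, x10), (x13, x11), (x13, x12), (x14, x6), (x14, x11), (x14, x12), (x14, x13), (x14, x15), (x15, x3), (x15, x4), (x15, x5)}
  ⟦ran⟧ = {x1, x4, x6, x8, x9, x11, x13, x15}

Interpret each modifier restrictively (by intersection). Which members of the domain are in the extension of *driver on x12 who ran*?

{x1, x4, x13}

⟦on x12⟧ = {x : ⟨x, x12⟩ ∈ ⟦on⟧} = {x1, x3, x4, x7, x9, x10, x13, x14}
⟦who ran⟧ = ⟦ran⟧ = {x1, x4, x6, x8, x9, x11, x13, x15}
⟦driver⟧ = {x1, x2, x3, x4, x6, x7, x8, x10, x12, x13, x14}
… ∩ ⟦on x12⟧ = {x1, x2, x3, x4, x6, x7, x8, x10, x12, x13, x14} ∩ {x1, x3, x4, x7, x9, x10, x13, x14} = {x1, x3, x4, x7, x10, x13, x14}
… ∩ ⟦who ran⟧ = {x1, x3, x4, x7, x10, x13, x14} ∩ {x1, x4, x6, x8, x9, x11, x13, x15} = {x1, x4, x13}
So ⟦driver on x12 who ran⟧ = {x1, x4, x13}.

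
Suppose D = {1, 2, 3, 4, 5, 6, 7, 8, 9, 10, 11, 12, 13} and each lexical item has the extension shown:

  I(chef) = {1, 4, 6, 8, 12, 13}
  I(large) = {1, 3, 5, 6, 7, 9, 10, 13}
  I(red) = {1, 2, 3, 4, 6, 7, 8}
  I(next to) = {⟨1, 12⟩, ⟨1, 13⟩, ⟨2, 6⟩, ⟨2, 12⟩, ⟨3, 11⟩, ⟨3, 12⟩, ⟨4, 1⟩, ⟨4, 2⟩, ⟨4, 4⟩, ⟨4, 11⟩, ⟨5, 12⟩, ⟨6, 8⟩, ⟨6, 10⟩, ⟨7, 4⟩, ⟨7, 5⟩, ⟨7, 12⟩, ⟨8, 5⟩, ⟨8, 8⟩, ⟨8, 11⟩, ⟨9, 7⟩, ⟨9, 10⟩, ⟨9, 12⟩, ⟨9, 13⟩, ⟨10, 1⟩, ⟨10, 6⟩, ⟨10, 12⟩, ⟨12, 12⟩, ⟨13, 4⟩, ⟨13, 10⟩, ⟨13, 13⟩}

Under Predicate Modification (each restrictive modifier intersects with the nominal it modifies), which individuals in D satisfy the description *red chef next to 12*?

{1}

⟦next to 12⟧ = {x : ⟨x, 12⟩ ∈ ⟦next to⟧} = {1, 2, 3, 5, 7, 9, 10, 12}
⟦chef⟧ = {1, 4, 6, 8, 12, 13}
… ∩ ⟦next to 12⟧ = {1, 4, 6, 8, 12, 13} ∩ {1, 2, 3, 5, 7, 9, 10, 12} = {1, 12}
… ∩ ⟦red⟧ = {1, 12} ∩ {1, 2, 3, 4, 6, 7, 8} = {1}
So ⟦red chef next to 12⟧ = {1}.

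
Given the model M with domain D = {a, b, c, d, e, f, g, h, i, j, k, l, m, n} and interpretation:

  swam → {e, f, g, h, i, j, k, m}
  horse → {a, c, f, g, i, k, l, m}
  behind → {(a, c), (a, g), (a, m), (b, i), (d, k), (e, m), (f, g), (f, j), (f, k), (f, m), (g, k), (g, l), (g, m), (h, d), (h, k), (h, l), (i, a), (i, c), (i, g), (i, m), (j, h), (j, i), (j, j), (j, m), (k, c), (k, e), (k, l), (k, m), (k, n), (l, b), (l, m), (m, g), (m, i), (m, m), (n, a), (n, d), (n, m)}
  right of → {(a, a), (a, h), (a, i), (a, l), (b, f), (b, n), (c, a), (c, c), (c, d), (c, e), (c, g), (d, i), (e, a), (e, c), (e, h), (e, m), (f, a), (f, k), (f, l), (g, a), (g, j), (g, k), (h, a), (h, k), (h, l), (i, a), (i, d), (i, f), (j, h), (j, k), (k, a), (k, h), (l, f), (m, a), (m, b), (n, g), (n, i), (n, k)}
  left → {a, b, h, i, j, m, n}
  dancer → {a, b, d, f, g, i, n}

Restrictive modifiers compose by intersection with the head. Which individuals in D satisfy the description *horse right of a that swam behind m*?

⟦right of a⟧ = {x : ⟨x, a⟩ ∈ ⟦right of⟧} = {a, c, e, f, g, h, i, k, m}
⟦that swam⟧ = ⟦swam⟧ = {e, f, g, h, i, j, k, m}
⟦behind m⟧ = {x : ⟨x, m⟩ ∈ ⟦behind⟧} = {a, e, f, g, i, j, k, l, m, n}
⟦horse⟧ = {a, c, f, g, i, k, l, m}
… ∩ ⟦right of a⟧ = {a, c, f, g, i, k, l, m} ∩ {a, c, e, f, g, h, i, k, m} = {a, c, f, g, i, k, m}
… ∩ ⟦that swam⟧ = {a, c, f, g, i, k, m} ∩ {e, f, g, h, i, j, k, m} = {f, g, i, k, m}
… ∩ ⟦behind m⟧ = {f, g, i, k, m} ∩ {a, e, f, g, i, j, k, l, m, n} = {f, g, i, k, m}
So ⟦horse right of a that swam behind m⟧ = {f, g, i, k, m}.

{f, g, i, k, m}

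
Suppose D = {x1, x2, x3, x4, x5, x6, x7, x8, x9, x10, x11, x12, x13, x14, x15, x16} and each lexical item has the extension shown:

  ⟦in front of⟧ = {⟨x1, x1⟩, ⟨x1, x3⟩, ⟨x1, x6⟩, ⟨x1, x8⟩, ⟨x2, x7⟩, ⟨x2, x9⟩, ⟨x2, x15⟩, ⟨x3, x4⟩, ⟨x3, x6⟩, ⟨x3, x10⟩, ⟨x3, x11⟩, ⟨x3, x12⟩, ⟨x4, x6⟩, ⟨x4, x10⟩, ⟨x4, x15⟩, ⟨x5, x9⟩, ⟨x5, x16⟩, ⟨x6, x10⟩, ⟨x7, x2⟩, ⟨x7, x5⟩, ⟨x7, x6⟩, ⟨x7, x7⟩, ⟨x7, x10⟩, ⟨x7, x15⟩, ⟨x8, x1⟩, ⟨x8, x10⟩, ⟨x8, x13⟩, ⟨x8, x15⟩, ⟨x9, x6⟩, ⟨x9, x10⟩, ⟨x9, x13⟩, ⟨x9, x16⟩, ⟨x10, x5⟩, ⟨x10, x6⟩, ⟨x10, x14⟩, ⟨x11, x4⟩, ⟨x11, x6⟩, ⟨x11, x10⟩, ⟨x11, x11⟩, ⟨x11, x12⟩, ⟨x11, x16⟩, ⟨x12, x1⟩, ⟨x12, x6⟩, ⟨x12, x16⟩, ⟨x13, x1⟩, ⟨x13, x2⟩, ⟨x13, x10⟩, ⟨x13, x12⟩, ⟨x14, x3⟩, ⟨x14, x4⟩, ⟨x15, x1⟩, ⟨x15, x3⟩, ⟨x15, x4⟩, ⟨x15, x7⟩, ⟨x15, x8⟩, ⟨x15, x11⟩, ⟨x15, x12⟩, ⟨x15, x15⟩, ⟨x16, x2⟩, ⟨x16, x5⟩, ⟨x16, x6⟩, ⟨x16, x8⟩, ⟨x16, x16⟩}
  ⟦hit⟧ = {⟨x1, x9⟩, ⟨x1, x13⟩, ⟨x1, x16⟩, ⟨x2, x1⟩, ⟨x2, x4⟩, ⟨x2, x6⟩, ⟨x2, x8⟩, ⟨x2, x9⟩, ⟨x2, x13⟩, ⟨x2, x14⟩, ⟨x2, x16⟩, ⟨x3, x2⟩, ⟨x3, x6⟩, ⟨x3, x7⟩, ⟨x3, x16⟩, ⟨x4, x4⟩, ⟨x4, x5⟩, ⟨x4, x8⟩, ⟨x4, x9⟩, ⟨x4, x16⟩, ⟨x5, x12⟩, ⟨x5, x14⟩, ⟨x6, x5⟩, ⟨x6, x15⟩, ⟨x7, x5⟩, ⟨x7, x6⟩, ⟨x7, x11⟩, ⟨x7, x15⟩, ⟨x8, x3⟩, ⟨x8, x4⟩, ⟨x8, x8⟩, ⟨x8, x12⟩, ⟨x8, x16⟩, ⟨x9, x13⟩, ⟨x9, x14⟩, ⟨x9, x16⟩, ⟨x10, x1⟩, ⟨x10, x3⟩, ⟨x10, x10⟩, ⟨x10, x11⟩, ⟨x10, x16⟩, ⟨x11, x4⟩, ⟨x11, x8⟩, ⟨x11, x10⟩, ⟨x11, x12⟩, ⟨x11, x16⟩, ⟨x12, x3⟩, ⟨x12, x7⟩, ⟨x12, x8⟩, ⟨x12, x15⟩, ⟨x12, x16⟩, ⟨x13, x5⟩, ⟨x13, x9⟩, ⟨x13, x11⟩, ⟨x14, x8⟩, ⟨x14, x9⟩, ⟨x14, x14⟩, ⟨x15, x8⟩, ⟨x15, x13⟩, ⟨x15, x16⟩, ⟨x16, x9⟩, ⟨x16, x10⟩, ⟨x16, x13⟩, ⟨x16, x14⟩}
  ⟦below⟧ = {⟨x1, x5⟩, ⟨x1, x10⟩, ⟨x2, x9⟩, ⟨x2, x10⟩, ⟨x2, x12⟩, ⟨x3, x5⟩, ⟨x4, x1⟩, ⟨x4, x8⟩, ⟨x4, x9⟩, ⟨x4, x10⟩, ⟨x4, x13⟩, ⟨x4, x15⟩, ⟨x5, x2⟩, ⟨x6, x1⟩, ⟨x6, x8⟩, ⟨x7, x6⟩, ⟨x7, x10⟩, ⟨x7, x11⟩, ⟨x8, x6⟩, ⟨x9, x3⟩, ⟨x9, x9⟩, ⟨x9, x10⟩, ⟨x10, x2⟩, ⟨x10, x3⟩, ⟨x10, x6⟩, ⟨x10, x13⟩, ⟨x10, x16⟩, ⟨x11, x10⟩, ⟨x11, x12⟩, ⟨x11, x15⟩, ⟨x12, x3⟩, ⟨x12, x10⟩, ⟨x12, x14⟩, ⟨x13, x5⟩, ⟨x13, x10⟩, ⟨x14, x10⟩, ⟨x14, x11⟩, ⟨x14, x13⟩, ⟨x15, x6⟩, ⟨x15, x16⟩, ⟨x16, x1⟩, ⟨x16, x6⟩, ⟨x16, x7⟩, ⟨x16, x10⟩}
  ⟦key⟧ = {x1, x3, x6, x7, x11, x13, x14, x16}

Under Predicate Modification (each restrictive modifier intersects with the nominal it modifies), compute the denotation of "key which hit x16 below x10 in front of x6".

⟦which hit x16⟧ = {x : ⟨x, x16⟩ ∈ ⟦hit⟧} = {x1, x2, x3, x4, x8, x9, x10, x11, x12, x15}
⟦below x10⟧ = {x : ⟨x, x10⟩ ∈ ⟦below⟧} = {x1, x2, x4, x7, x9, x11, x12, x13, x14, x16}
⟦in front of x6⟧ = {x : ⟨x, x6⟩ ∈ ⟦in front of⟧} = {x1, x3, x4, x7, x9, x10, x11, x12, x16}
⟦key⟧ = {x1, x3, x6, x7, x11, x13, x14, x16}
… ∩ ⟦which hit x16⟧ = {x1, x3, x6, x7, x11, x13, x14, x16} ∩ {x1, x2, x3, x4, x8, x9, x10, x11, x12, x15} = {x1, x3, x11}
… ∩ ⟦below x10⟧ = {x1, x3, x11} ∩ {x1, x2, x4, x7, x9, x11, x12, x13, x14, x16} = {x1, x11}
… ∩ ⟦in front of x6⟧ = {x1, x11} ∩ {x1, x3, x4, x7, x9, x10, x11, x12, x16} = {x1, x11}
So ⟦key which hit x16 below x10 in front of x6⟧ = {x1, x11}.

{x1, x11}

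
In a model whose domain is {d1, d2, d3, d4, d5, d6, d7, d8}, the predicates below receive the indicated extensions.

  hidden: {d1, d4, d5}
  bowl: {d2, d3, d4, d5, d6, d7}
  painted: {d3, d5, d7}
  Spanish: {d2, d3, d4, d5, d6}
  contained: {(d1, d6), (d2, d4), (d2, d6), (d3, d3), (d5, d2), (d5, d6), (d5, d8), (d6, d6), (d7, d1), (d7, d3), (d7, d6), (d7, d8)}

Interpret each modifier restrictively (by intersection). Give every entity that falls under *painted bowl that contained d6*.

⟦that contained d6⟧ = {x : ⟨x, d6⟩ ∈ ⟦contained⟧} = {d1, d2, d5, d6, d7}
⟦bowl⟧ = {d2, d3, d4, d5, d6, d7}
… ∩ ⟦that contained d6⟧ = {d2, d3, d4, d5, d6, d7} ∩ {d1, d2, d5, d6, d7} = {d2, d5, d6, d7}
… ∩ ⟦painted⟧ = {d2, d5, d6, d7} ∩ {d3, d5, d7} = {d5, d7}
So ⟦painted bowl that contained d6⟧ = {d5, d7}.

{d5, d7}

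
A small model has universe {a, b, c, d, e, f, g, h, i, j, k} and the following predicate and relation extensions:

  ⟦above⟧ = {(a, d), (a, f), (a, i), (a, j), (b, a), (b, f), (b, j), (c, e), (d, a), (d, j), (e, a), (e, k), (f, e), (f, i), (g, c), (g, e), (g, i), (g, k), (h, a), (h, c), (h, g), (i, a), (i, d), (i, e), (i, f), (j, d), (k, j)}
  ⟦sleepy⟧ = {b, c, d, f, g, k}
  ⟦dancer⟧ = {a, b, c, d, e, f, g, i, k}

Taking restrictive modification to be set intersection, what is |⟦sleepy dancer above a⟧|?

2

⟦above a⟧ = {x : ⟨x, a⟩ ∈ ⟦above⟧} = {b, d, e, h, i}
⟦dancer⟧ = {a, b, c, d, e, f, g, i, k}
… ∩ ⟦above a⟧ = {a, b, c, d, e, f, g, i, k} ∩ {b, d, e, h, i} = {b, d, e, i}
… ∩ ⟦sleepy⟧ = {b, d, e, i} ∩ {b, c, d, f, g, k} = {b, d}
⟦sleepy dancer above a⟧ = {b, d}, so the cardinality is 2.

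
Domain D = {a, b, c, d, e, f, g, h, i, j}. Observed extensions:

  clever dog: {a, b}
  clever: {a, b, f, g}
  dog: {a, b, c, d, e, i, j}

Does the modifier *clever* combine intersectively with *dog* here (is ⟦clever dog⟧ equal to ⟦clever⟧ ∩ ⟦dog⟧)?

⟦clever⟧ ∩ ⟦dog⟧ = {a, b, f, g} ∩ {a, b, c, d, e, i, j} = {a, b}
Observed ⟦clever dog⟧ = {a, b}.
These coincide, so the modifier is intersective here.

yes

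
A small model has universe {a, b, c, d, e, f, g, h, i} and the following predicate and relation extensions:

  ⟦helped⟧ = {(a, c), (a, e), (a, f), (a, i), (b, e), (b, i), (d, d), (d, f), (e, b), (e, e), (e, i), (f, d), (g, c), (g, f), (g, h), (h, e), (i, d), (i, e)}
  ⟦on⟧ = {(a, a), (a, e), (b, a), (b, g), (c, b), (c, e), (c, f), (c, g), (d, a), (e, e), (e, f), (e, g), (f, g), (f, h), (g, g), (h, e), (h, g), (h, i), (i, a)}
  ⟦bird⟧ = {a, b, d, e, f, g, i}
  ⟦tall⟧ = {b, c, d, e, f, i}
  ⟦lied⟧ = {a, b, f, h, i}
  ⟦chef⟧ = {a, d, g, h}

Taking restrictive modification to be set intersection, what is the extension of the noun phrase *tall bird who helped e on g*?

⟦who helped e⟧ = {x : ⟨x, e⟩ ∈ ⟦helped⟧} = {a, b, e, h, i}
⟦on g⟧ = {x : ⟨x, g⟩ ∈ ⟦on⟧} = {b, c, e, f, g, h}
⟦bird⟧ = {a, b, d, e, f, g, i}
… ∩ ⟦who helped e⟧ = {a, b, d, e, f, g, i} ∩ {a, b, e, h, i} = {a, b, e, i}
… ∩ ⟦on g⟧ = {a, b, e, i} ∩ {b, c, e, f, g, h} = {b, e}
… ∩ ⟦tall⟧ = {b, e} ∩ {b, c, d, e, f, i} = {b, e}
So ⟦tall bird who helped e on g⟧ = {b, e}.

{b, e}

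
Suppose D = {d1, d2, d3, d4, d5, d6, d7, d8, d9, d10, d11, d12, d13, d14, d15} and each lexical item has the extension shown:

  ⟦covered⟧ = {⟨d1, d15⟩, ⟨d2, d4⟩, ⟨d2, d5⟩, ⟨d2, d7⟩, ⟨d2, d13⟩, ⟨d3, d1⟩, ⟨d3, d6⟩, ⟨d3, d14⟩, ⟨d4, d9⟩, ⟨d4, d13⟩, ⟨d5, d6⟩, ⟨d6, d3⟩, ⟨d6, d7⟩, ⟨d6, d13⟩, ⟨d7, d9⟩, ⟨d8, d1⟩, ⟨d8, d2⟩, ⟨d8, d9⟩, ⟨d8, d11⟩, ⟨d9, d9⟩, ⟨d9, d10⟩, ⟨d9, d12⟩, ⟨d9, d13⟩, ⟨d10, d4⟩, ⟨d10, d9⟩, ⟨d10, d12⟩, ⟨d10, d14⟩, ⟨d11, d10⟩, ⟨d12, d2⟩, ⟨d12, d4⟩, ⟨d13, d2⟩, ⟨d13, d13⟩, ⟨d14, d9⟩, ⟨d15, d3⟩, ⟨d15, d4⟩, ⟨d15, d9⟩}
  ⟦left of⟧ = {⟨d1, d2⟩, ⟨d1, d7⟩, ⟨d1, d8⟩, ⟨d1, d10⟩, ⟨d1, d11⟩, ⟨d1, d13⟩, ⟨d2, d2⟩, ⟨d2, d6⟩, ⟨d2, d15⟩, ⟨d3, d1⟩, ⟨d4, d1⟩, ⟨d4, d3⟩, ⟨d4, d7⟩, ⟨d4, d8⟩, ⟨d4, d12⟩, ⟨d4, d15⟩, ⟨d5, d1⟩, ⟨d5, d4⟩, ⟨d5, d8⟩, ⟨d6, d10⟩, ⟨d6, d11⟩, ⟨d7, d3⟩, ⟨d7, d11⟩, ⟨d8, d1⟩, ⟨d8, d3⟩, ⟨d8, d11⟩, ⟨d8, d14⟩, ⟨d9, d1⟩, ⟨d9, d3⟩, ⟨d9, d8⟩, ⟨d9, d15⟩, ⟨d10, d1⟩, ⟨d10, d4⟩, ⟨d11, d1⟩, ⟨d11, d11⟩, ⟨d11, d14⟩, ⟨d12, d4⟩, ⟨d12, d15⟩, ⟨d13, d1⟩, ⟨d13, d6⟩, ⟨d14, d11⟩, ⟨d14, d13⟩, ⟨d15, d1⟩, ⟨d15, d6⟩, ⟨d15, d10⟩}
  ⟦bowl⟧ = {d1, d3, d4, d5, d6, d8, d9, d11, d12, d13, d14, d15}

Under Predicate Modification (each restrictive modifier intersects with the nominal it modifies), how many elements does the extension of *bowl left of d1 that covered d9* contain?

4

⟦left of d1⟧ = {x : ⟨x, d1⟩ ∈ ⟦left of⟧} = {d3, d4, d5, d8, d9, d10, d11, d13, d15}
⟦that covered d9⟧ = {x : ⟨x, d9⟩ ∈ ⟦covered⟧} = {d4, d7, d8, d9, d10, d14, d15}
⟦bowl⟧ = {d1, d3, d4, d5, d6, d8, d9, d11, d12, d13, d14, d15}
… ∩ ⟦left of d1⟧ = {d1, d3, d4, d5, d6, d8, d9, d11, d12, d13, d14, d15} ∩ {d3, d4, d5, d8, d9, d10, d11, d13, d15} = {d3, d4, d5, d8, d9, d11, d13, d15}
… ∩ ⟦that covered d9⟧ = {d3, d4, d5, d8, d9, d11, d13, d15} ∩ {d4, d7, d8, d9, d10, d14, d15} = {d4, d8, d9, d15}
⟦bowl left of d1 that covered d9⟧ = {d4, d8, d9, d15}, so the cardinality is 4.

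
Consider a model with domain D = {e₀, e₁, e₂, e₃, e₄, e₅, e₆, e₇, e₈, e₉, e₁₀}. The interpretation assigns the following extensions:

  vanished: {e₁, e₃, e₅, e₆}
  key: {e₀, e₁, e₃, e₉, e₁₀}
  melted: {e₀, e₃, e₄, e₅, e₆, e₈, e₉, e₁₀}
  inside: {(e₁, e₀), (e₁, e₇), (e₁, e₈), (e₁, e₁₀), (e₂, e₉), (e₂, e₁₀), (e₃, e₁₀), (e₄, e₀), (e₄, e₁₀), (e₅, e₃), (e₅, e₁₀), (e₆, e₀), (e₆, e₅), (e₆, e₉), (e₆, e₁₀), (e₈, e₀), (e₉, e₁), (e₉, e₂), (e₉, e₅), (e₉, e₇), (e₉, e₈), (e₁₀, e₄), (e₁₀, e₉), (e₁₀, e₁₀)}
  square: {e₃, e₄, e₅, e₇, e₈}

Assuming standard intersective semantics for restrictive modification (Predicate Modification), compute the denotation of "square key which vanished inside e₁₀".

⟦which vanished⟧ = ⟦vanished⟧ = {e₁, e₃, e₅, e₆}
⟦inside e₁₀⟧ = {x : ⟨x, e₁₀⟩ ∈ ⟦inside⟧} = {e₁, e₂, e₃, e₄, e₅, e₆, e₁₀}
⟦key⟧ = {e₀, e₁, e₃, e₉, e₁₀}
… ∩ ⟦which vanished⟧ = {e₀, e₁, e₃, e₉, e₁₀} ∩ {e₁, e₃, e₅, e₆} = {e₁, e₃}
… ∩ ⟦inside e₁₀⟧ = {e₁, e₃} ∩ {e₁, e₂, e₃, e₄, e₅, e₆, e₁₀} = {e₁, e₃}
… ∩ ⟦square⟧ = {e₁, e₃} ∩ {e₃, e₄, e₅, e₇, e₈} = {e₃}
So ⟦square key which vanished inside e₁₀⟧ = {e₃}.

{e₃}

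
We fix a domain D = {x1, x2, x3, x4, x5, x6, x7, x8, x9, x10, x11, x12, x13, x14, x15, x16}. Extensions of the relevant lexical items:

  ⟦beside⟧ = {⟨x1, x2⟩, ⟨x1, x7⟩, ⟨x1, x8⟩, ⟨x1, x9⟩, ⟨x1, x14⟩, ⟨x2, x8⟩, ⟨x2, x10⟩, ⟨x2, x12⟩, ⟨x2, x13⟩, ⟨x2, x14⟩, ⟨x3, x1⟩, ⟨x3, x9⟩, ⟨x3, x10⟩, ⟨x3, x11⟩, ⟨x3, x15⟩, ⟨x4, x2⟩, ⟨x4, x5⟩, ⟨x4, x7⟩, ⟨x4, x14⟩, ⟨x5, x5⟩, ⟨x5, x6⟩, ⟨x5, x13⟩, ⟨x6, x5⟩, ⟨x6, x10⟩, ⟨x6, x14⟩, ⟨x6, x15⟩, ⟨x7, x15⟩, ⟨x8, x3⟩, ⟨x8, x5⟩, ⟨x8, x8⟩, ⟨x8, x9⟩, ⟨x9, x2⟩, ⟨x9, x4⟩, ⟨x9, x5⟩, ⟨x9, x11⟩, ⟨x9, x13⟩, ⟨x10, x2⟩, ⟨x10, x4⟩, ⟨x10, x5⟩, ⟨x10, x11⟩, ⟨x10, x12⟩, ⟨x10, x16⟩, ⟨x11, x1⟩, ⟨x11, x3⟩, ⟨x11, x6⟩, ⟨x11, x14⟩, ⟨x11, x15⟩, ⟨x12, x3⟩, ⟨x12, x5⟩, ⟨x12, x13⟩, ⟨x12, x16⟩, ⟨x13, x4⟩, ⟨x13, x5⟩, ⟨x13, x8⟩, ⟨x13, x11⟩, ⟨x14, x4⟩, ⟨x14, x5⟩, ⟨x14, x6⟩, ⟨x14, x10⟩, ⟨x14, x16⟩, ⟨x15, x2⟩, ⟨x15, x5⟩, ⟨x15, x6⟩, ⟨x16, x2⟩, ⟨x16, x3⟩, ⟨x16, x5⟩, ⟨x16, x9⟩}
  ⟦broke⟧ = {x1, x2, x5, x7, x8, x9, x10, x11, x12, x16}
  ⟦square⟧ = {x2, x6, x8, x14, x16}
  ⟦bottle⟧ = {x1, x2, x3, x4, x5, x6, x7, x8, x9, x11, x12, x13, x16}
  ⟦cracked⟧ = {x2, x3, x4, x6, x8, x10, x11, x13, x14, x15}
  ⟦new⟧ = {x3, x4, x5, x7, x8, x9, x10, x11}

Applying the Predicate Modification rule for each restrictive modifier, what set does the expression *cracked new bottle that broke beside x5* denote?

{x8}

⟦that broke⟧ = ⟦broke⟧ = {x1, x2, x5, x7, x8, x9, x10, x11, x12, x16}
⟦beside x5⟧ = {x : ⟨x, x5⟩ ∈ ⟦beside⟧} = {x4, x5, x6, x8, x9, x10, x12, x13, x14, x15, x16}
⟦bottle⟧ = {x1, x2, x3, x4, x5, x6, x7, x8, x9, x11, x12, x13, x16}
… ∩ ⟦that broke⟧ = {x1, x2, x3, x4, x5, x6, x7, x8, x9, x11, x12, x13, x16} ∩ {x1, x2, x5, x7, x8, x9, x10, x11, x12, x16} = {x1, x2, x5, x7, x8, x9, x11, x12, x16}
… ∩ ⟦beside x5⟧ = {x1, x2, x5, x7, x8, x9, x11, x12, x16} ∩ {x4, x5, x6, x8, x9, x10, x12, x13, x14, x15, x16} = {x5, x8, x9, x12, x16}
… ∩ ⟦cracked⟧ = {x5, x8, x9, x12, x16} ∩ {x2, x3, x4, x6, x8, x10, x11, x13, x14, x15} = {x8}
… ∩ ⟦new⟧ = {x8} ∩ {x3, x4, x5, x7, x8, x9, x10, x11} = {x8}
So ⟦cracked new bottle that broke beside x5⟧ = {x8}.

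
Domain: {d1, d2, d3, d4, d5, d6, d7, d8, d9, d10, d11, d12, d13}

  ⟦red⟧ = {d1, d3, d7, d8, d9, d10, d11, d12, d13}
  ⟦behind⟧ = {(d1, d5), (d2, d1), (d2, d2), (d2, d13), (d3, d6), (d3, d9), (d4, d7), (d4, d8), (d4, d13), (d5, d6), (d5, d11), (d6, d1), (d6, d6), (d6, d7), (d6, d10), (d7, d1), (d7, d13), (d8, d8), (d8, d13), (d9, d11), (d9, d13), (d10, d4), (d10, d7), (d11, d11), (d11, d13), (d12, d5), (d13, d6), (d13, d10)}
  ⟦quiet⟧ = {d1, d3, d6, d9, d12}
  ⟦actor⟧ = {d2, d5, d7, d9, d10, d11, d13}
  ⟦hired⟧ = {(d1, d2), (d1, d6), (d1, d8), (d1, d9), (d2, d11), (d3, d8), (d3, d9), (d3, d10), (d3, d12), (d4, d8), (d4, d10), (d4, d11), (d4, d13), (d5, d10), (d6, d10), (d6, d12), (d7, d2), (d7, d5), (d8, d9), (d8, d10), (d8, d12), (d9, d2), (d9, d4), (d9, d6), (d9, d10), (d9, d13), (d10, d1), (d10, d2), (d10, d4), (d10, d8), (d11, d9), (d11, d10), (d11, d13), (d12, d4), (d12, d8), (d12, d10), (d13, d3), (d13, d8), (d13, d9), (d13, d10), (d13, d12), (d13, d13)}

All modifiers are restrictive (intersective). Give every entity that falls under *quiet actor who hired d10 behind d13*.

⟦who hired d10⟧ = {x : ⟨x, d10⟩ ∈ ⟦hired⟧} = {d3, d4, d5, d6, d8, d9, d11, d12, d13}
⟦behind d13⟧ = {x : ⟨x, d13⟩ ∈ ⟦behind⟧} = {d2, d4, d7, d8, d9, d11}
⟦actor⟧ = {d2, d5, d7, d9, d10, d11, d13}
… ∩ ⟦who hired d10⟧ = {d2, d5, d7, d9, d10, d11, d13} ∩ {d3, d4, d5, d6, d8, d9, d11, d12, d13} = {d5, d9, d11, d13}
… ∩ ⟦behind d13⟧ = {d5, d9, d11, d13} ∩ {d2, d4, d7, d8, d9, d11} = {d9, d11}
… ∩ ⟦quiet⟧ = {d9, d11} ∩ {d1, d3, d6, d9, d12} = {d9}
So ⟦quiet actor who hired d10 behind d13⟧ = {d9}.

{d9}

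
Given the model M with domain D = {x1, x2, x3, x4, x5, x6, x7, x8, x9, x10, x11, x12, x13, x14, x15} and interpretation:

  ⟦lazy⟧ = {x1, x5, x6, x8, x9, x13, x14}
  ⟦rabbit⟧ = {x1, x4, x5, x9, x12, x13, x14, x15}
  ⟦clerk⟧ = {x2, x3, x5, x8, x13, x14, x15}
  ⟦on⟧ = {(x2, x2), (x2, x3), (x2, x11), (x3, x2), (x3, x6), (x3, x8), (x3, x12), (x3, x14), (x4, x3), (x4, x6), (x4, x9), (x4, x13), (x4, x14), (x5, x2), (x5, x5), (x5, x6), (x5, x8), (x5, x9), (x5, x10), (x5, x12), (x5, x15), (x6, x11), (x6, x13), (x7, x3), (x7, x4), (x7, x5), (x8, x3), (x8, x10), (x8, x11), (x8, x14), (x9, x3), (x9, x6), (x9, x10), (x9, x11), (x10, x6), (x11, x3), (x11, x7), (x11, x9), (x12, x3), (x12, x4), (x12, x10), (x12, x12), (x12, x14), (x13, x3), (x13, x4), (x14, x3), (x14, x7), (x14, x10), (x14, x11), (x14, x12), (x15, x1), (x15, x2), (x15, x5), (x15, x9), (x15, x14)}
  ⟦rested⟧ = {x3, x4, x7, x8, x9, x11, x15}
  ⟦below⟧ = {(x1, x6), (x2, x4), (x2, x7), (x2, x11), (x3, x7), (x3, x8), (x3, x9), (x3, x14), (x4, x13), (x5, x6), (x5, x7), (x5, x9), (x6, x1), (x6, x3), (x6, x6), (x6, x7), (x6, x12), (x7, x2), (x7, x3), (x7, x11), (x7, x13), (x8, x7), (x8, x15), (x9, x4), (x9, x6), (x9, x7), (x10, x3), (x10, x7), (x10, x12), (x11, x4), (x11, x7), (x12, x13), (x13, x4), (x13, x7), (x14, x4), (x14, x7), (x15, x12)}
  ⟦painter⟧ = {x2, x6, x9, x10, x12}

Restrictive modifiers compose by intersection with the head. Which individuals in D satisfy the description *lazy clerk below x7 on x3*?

{x8, x13, x14}

⟦below x7⟧ = {x : ⟨x, x7⟩ ∈ ⟦below⟧} = {x2, x3, x5, x6, x8, x9, x10, x11, x13, x14}
⟦on x3⟧ = {x : ⟨x, x3⟩ ∈ ⟦on⟧} = {x2, x4, x7, x8, x9, x11, x12, x13, x14}
⟦clerk⟧ = {x2, x3, x5, x8, x13, x14, x15}
… ∩ ⟦below x7⟧ = {x2, x3, x5, x8, x13, x14, x15} ∩ {x2, x3, x5, x6, x8, x9, x10, x11, x13, x14} = {x2, x3, x5, x8, x13, x14}
… ∩ ⟦on x3⟧ = {x2, x3, x5, x8, x13, x14} ∩ {x2, x4, x7, x8, x9, x11, x12, x13, x14} = {x2, x8, x13, x14}
… ∩ ⟦lazy⟧ = {x2, x8, x13, x14} ∩ {x1, x5, x6, x8, x9, x13, x14} = {x8, x13, x14}
So ⟦lazy clerk below x7 on x3⟧ = {x8, x13, x14}.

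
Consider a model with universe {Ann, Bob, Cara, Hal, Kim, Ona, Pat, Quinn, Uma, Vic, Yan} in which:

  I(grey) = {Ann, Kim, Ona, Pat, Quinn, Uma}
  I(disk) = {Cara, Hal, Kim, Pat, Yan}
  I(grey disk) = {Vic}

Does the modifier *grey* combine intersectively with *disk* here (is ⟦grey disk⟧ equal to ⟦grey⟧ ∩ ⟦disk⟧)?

no

⟦grey⟧ ∩ ⟦disk⟧ = {Ann, Kim, Ona, Pat, Quinn, Uma} ∩ {Cara, Hal, Kim, Pat, Yan} = {Kim, Pat}
Observed ⟦grey disk⟧ = {Vic}.
These differ, so the modifier is not intersective in this model.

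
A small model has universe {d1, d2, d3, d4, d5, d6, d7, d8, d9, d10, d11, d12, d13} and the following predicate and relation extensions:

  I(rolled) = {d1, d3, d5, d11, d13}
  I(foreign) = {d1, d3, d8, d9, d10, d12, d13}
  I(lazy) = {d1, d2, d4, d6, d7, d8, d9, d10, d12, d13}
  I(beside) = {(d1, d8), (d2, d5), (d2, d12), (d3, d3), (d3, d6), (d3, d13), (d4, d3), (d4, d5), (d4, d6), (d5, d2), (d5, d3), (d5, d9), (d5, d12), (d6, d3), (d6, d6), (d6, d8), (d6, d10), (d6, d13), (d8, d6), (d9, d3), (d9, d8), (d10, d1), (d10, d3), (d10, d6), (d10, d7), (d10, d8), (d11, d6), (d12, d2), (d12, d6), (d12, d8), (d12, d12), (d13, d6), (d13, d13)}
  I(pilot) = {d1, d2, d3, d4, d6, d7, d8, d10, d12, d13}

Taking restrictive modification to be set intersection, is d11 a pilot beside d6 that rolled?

no

⟦beside d6⟧ = {x : ⟨x, d6⟩ ∈ ⟦beside⟧} = {d3, d4, d6, d8, d10, d11, d12, d13}
⟦that rolled⟧ = ⟦rolled⟧ = {d1, d3, d5, d11, d13}
⟦pilot⟧ = {d1, d2, d3, d4, d6, d7, d8, d10, d12, d13}
… ∩ ⟦beside d6⟧ = {d1, d2, d3, d4, d6, d7, d8, d10, d12, d13} ∩ {d3, d4, d6, d8, d10, d11, d12, d13} = {d3, d4, d6, d8, d10, d12, d13}
… ∩ ⟦that rolled⟧ = {d3, d4, d6, d8, d10, d12, d13} ∩ {d1, d3, d5, d11, d13} = {d3, d13}
⟦pilot beside d6 that rolled⟧ = {d3, d13}; d11 ∉ this set.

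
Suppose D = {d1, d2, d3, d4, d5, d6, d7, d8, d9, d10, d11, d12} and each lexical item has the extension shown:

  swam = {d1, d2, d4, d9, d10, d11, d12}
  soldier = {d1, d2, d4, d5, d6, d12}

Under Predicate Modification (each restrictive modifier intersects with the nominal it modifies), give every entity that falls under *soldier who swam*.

{d1, d2, d4, d12}

⟦who swam⟧ = ⟦swam⟧ = {d1, d2, d4, d9, d10, d11, d12}
⟦soldier⟧ = {d1, d2, d4, d5, d6, d12}
… ∩ ⟦who swam⟧ = {d1, d2, d4, d5, d6, d12} ∩ {d1, d2, d4, d9, d10, d11, d12} = {d1, d2, d4, d12}
So ⟦soldier who swam⟧ = {d1, d2, d4, d12}.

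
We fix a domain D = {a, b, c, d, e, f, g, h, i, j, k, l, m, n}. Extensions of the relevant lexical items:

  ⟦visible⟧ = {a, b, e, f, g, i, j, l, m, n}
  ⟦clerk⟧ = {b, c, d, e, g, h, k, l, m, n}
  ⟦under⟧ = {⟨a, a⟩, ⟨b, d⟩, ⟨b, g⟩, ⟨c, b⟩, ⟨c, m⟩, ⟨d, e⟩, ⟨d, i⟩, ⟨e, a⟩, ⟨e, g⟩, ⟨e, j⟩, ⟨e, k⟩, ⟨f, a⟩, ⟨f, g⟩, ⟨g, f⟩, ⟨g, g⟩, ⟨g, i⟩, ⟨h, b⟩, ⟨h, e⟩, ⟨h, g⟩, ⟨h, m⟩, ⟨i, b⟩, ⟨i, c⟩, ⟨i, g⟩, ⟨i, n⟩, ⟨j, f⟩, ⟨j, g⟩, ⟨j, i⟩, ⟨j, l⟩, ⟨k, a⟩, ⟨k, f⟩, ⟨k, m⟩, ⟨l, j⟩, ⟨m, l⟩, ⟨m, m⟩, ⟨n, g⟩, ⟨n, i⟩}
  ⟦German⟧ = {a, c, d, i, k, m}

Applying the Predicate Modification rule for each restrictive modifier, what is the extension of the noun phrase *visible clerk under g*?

{b, e, g, n}

⟦under g⟧ = {x : ⟨x, g⟩ ∈ ⟦under⟧} = {b, e, f, g, h, i, j, n}
⟦clerk⟧ = {b, c, d, e, g, h, k, l, m, n}
… ∩ ⟦under g⟧ = {b, c, d, e, g, h, k, l, m, n} ∩ {b, e, f, g, h, i, j, n} = {b, e, g, h, n}
… ∩ ⟦visible⟧ = {b, e, g, h, n} ∩ {a, b, e, f, g, i, j, l, m, n} = {b, e, g, n}
So ⟦visible clerk under g⟧ = {b, e, g, n}.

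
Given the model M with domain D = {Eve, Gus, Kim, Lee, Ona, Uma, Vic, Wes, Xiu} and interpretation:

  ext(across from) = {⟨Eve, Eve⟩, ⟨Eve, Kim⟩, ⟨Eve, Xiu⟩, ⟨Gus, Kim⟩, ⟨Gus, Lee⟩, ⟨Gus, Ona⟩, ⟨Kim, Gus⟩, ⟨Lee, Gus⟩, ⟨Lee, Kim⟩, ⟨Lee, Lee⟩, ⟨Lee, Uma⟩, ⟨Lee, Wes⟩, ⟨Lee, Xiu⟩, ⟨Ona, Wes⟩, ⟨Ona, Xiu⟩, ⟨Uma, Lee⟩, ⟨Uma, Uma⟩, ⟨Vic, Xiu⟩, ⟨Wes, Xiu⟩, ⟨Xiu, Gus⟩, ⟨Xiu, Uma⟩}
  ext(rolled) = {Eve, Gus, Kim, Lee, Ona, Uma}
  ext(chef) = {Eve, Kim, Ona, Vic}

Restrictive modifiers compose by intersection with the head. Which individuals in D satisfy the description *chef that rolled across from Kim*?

{Eve}

⟦that rolled⟧ = ⟦rolled⟧ = {Eve, Gus, Kim, Lee, Ona, Uma}
⟦across from Kim⟧ = {x : ⟨x, Kim⟩ ∈ ⟦across from⟧} = {Eve, Gus, Lee}
⟦chef⟧ = {Eve, Kim, Ona, Vic}
… ∩ ⟦that rolled⟧ = {Eve, Kim, Ona, Vic} ∩ {Eve, Gus, Kim, Lee, Ona, Uma} = {Eve, Kim, Ona}
… ∩ ⟦across from Kim⟧ = {Eve, Kim, Ona} ∩ {Eve, Gus, Lee} = {Eve}
So ⟦chef that rolled across from Kim⟧ = {Eve}.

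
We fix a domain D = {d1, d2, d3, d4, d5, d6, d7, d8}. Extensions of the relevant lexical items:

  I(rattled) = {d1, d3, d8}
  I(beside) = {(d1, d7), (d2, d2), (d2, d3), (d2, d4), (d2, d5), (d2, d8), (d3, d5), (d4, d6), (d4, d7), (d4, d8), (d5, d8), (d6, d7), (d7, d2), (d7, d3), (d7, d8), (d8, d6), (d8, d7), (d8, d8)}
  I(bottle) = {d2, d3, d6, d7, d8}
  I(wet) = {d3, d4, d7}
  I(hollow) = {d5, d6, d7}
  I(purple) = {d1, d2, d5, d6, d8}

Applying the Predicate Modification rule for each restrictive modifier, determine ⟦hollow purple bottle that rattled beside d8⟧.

⟦that rattled⟧ = ⟦rattled⟧ = {d1, d3, d8}
⟦beside d8⟧ = {x : ⟨x, d8⟩ ∈ ⟦beside⟧} = {d2, d4, d5, d7, d8}
⟦bottle⟧ = {d2, d3, d6, d7, d8}
… ∩ ⟦that rattled⟧ = {d2, d3, d6, d7, d8} ∩ {d1, d3, d8} = {d3, d8}
… ∩ ⟦beside d8⟧ = {d3, d8} ∩ {d2, d4, d5, d7, d8} = {d8}
… ∩ ⟦hollow⟧ = {d8} ∩ {d5, d6, d7} = ∅
… ∩ ⟦purple⟧ = ∅ ∩ {d1, d2, d5, d6, d8} = ∅
So ⟦hollow purple bottle that rattled beside d8⟧ = ∅.

∅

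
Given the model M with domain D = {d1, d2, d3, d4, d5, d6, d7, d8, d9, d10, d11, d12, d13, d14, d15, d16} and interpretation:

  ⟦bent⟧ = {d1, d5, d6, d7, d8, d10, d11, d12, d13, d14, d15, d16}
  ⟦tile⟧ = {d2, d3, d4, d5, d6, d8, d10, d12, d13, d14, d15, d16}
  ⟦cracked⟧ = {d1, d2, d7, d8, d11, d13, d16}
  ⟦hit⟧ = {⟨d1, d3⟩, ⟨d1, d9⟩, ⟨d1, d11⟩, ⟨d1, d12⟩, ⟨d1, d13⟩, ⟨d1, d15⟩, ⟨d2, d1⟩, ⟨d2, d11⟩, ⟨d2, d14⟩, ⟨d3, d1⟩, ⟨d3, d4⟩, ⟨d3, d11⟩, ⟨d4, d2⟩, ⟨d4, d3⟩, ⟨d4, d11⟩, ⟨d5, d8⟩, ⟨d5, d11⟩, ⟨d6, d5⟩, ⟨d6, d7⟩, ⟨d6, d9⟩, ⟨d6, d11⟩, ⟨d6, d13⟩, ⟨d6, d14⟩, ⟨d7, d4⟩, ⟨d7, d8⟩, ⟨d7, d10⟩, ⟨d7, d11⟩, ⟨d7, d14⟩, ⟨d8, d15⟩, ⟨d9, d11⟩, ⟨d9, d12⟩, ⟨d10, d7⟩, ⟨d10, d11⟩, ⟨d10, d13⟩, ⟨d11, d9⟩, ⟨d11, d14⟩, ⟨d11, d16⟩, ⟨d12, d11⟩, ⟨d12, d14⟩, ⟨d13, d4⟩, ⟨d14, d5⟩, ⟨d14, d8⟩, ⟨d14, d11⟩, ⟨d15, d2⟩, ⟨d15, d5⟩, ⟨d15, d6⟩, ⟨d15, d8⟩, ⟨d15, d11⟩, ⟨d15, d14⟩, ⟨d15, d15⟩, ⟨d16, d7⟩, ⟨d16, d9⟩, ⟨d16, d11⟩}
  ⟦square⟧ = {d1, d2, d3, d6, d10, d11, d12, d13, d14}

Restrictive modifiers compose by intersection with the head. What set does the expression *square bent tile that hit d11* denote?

{d6, d10, d12, d14}

⟦that hit d11⟧ = {x : ⟨x, d11⟩ ∈ ⟦hit⟧} = {d1, d2, d3, d4, d5, d6, d7, d9, d10, d12, d14, d15, d16}
⟦tile⟧ = {d2, d3, d4, d5, d6, d8, d10, d12, d13, d14, d15, d16}
… ∩ ⟦that hit d11⟧ = {d2, d3, d4, d5, d6, d8, d10, d12, d13, d14, d15, d16} ∩ {d1, d2, d3, d4, d5, d6, d7, d9, d10, d12, d14, d15, d16} = {d2, d3, d4, d5, d6, d10, d12, d14, d15, d16}
… ∩ ⟦square⟧ = {d2, d3, d4, d5, d6, d10, d12, d14, d15, d16} ∩ {d1, d2, d3, d6, d10, d11, d12, d13, d14} = {d2, d3, d6, d10, d12, d14}
… ∩ ⟦bent⟧ = {d2, d3, d6, d10, d12, d14} ∩ {d1, d5, d6, d7, d8, d10, d11, d12, d13, d14, d15, d16} = {d6, d10, d12, d14}
So ⟦square bent tile that hit d11⟧ = {d6, d10, d12, d14}.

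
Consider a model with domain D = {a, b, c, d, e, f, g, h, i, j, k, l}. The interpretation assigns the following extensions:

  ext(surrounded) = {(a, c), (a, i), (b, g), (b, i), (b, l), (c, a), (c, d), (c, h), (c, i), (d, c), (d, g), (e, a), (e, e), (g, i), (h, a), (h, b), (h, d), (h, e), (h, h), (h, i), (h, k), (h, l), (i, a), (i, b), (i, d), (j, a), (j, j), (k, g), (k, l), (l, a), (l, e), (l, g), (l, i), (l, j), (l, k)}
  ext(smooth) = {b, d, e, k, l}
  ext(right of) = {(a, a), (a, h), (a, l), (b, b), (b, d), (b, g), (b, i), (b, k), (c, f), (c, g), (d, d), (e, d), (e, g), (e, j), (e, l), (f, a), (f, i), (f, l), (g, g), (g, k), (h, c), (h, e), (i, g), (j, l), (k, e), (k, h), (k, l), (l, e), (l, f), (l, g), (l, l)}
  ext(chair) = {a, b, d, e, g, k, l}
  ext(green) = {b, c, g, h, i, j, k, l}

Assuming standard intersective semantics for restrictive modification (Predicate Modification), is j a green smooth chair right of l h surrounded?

no

⟦right of l⟧ = {x : ⟨x, l⟩ ∈ ⟦right of⟧} = {a, e, f, j, k, l}
⟦h surrounded⟧ = {x : ⟨h, x⟩ ∈ ⟦surrounded⟧} = {a, b, d, e, h, i, k, l}
⟦chair⟧ = {a, b, d, e, g, k, l}
… ∩ ⟦right of l⟧ = {a, b, d, e, g, k, l} ∩ {a, e, f, j, k, l} = {a, e, k, l}
… ∩ ⟦h surrounded⟧ = {a, e, k, l} ∩ {a, b, d, e, h, i, k, l} = {a, e, k, l}
… ∩ ⟦green⟧ = {a, e, k, l} ∩ {b, c, g, h, i, j, k, l} = {k, l}
… ∩ ⟦smooth⟧ = {k, l} ∩ {b, d, e, k, l} = {k, l}
⟦green smooth chair right of l h surrounded⟧ = {k, l}; j ∉ this set.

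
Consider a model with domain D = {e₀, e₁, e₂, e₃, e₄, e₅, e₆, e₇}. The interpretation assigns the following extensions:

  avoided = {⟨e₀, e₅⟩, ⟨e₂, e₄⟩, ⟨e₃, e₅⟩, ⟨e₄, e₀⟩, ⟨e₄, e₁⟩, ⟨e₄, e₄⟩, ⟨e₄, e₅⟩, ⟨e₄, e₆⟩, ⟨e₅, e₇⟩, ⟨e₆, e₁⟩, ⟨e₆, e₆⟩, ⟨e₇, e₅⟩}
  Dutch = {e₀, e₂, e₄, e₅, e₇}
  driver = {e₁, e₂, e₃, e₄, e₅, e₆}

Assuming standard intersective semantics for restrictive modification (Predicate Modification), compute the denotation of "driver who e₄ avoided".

⟦who e₄ avoided⟧ = {x : ⟨e₄, x⟩ ∈ ⟦avoided⟧} = {e₀, e₁, e₄, e₅, e₆}
⟦driver⟧ = {e₁, e₂, e₃, e₄, e₅, e₆}
… ∩ ⟦who e₄ avoided⟧ = {e₁, e₂, e₃, e₄, e₅, e₆} ∩ {e₀, e₁, e₄, e₅, e₆} = {e₁, e₄, e₅, e₆}
So ⟦driver who e₄ avoided⟧ = {e₁, e₄, e₅, e₆}.

{e₁, e₄, e₅, e₆}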